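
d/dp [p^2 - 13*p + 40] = 2*p - 13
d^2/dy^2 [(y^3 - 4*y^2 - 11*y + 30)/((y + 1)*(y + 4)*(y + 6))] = 6*(-5*y^6 - 45*y^5 + 27*y^4 + 1581*y^3 + 7050*y^2 + 13980*y + 11144)/(y^9 + 33*y^8 + 465*y^7 + 3647*y^6 + 17394*y^5 + 51756*y^4 + 94888*y^3 + 102240*y^2 + 58752*y + 13824)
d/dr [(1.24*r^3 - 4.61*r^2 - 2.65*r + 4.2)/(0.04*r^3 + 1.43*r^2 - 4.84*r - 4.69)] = (1.9576*r^4 - 11.7912*r^3 + 8.1511*r^2 + 31.2298*r + 32.7565)/(0.0016*r^6 + 0.1144*r^5 + 1.6577*r^4 - 14.2176*r^3 + 10.0122*r^2 + 45.3992*r + 21.9961)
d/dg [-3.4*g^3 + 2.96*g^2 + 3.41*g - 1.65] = -10.2*g^2 + 5.92*g + 3.41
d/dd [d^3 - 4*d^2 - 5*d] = 3*d^2 - 8*d - 5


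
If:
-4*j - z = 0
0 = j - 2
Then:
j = 2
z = -8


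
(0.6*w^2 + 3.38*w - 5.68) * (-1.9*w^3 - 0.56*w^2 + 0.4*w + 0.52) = -1.14*w^5 - 6.758*w^4 + 9.1392*w^3 + 4.8448*w^2 - 0.5144*w - 2.9536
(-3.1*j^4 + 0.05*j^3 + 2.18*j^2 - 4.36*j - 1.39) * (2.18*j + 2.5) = -6.758*j^5 - 7.641*j^4 + 4.8774*j^3 - 4.0548*j^2 - 13.9302*j - 3.475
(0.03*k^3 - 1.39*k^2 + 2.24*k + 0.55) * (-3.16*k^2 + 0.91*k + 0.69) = -0.0948*k^5 + 4.4197*k^4 - 8.3226*k^3 - 0.6587*k^2 + 2.0461*k + 0.3795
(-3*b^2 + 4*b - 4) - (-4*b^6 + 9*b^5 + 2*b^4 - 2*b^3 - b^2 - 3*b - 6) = 4*b^6 - 9*b^5 - 2*b^4 + 2*b^3 - 2*b^2 + 7*b + 2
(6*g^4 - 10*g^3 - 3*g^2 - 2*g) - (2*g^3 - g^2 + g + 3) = 6*g^4 - 12*g^3 - 2*g^2 - 3*g - 3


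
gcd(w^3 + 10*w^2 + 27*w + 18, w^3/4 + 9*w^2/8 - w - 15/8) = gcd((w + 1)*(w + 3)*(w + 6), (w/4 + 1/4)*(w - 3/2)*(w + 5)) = w + 1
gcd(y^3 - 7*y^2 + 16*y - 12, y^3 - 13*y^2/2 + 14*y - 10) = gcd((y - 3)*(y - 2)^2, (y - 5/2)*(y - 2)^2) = y^2 - 4*y + 4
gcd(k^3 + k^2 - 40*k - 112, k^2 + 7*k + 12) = k + 4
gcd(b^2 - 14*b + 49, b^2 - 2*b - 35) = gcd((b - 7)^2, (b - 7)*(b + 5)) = b - 7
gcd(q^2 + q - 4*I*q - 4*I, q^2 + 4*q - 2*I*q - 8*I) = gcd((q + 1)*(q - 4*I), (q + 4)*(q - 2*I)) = 1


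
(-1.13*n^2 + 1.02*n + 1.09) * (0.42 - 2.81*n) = 3.1753*n^3 - 3.3408*n^2 - 2.6345*n + 0.4578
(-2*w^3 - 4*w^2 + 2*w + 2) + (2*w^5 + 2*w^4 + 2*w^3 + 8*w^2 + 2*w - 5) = 2*w^5 + 2*w^4 + 4*w^2 + 4*w - 3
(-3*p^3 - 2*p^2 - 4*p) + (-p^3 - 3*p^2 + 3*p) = -4*p^3 - 5*p^2 - p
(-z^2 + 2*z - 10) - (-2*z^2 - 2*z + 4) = z^2 + 4*z - 14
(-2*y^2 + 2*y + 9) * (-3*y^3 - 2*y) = 6*y^5 - 6*y^4 - 23*y^3 - 4*y^2 - 18*y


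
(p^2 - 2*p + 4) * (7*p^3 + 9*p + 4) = 7*p^5 - 14*p^4 + 37*p^3 - 14*p^2 + 28*p + 16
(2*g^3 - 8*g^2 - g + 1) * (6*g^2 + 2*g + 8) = 12*g^5 - 44*g^4 - 6*g^3 - 60*g^2 - 6*g + 8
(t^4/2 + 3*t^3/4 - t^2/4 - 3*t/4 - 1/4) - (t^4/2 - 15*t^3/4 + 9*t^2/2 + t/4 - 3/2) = 9*t^3/2 - 19*t^2/4 - t + 5/4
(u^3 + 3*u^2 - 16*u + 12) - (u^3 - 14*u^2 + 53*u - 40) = 17*u^2 - 69*u + 52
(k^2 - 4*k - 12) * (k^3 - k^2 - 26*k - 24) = k^5 - 5*k^4 - 34*k^3 + 92*k^2 + 408*k + 288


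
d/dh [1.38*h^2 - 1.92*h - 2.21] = 2.76*h - 1.92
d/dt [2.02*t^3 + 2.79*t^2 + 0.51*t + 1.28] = 6.06*t^2 + 5.58*t + 0.51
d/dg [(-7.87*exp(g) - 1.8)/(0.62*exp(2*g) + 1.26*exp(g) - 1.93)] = (4.8794*exp(2*g) + 2.232*exp(g) + 17.4571)*exp(g)/(0.3844*exp(4*g) + 1.5624*exp(3*g) - 0.8056*exp(2*g) - 4.8636*exp(g) + 3.7249)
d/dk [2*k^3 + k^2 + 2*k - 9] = 6*k^2 + 2*k + 2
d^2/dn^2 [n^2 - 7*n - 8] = 2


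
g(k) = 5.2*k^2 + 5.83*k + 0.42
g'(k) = 10.4*k + 5.83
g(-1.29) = 1.55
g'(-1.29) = -7.59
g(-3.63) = 47.78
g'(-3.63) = -31.92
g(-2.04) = 10.17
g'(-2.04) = -15.39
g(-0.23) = -0.65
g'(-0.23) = 3.44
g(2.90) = 61.06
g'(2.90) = 35.99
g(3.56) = 87.08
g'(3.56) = 42.85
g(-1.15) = 0.59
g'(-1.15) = -6.13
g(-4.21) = 68.04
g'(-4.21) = -37.95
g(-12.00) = 679.26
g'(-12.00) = -118.97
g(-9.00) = 369.15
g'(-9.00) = -87.77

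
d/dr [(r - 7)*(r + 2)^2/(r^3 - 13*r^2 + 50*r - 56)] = 2*(-5*r^2 + 4*r + 28)/(r^4 - 12*r^3 + 52*r^2 - 96*r + 64)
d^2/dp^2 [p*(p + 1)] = 2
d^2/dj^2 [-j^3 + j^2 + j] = 2 - 6*j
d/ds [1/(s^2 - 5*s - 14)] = (5 - 2*s)/(-s^2 + 5*s + 14)^2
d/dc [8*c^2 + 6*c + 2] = 16*c + 6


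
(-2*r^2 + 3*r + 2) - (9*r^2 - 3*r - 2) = -11*r^2 + 6*r + 4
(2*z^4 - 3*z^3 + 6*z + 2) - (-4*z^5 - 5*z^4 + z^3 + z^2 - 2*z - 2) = 4*z^5 + 7*z^4 - 4*z^3 - z^2 + 8*z + 4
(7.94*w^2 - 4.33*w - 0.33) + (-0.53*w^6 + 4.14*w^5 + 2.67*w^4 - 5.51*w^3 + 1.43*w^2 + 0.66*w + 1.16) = -0.53*w^6 + 4.14*w^5 + 2.67*w^4 - 5.51*w^3 + 9.37*w^2 - 3.67*w + 0.83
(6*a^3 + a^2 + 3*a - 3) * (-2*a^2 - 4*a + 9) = -12*a^5 - 26*a^4 + 44*a^3 + 3*a^2 + 39*a - 27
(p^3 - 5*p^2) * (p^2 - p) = p^5 - 6*p^4 + 5*p^3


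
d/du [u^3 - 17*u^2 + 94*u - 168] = 3*u^2 - 34*u + 94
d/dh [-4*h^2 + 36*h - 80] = 36 - 8*h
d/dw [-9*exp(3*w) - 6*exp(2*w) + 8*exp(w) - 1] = (-27*exp(2*w) - 12*exp(w) + 8)*exp(w)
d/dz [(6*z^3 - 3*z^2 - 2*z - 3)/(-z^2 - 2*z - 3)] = 2*z*(-3*z^3 - 12*z^2 - 25*z + 6)/(z^4 + 4*z^3 + 10*z^2 + 12*z + 9)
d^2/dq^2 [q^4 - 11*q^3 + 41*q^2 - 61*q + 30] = 12*q^2 - 66*q + 82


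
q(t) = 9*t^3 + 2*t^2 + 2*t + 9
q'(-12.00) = 3842.00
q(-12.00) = -15279.00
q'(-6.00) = 950.00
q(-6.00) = -1875.00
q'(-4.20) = 461.48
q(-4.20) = -630.91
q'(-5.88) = 911.99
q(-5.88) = -1763.29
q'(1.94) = 111.38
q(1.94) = 86.12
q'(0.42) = 8.44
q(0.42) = 10.86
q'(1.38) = 58.94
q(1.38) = 39.22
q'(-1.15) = 33.11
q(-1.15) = -4.34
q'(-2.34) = 140.48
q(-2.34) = -100.04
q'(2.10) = 129.47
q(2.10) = 105.37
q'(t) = 27*t^2 + 4*t + 2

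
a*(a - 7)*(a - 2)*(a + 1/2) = a^4 - 17*a^3/2 + 19*a^2/2 + 7*a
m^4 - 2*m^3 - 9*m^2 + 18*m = m*(m - 3)*(m - 2)*(m + 3)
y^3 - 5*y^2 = y^2*(y - 5)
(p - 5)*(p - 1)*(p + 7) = p^3 + p^2 - 37*p + 35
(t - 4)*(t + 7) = t^2 + 3*t - 28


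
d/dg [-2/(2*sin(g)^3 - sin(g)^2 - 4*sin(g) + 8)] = 4*(3*sin(g)^2 - sin(g) - 2)*cos(g)/(2*sin(g)^3 - sin(g)^2 - 4*sin(g) + 8)^2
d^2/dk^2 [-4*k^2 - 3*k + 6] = -8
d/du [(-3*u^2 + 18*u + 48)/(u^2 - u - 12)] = 3*(-5*u^2 - 8*u - 56)/(u^4 - 2*u^3 - 23*u^2 + 24*u + 144)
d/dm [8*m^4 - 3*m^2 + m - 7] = 32*m^3 - 6*m + 1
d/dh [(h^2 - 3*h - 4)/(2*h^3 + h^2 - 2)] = (2*h*(3*h + 1)*(-h^2 + 3*h + 4) + (2*h - 3)*(2*h^3 + h^2 - 2))/(2*h^3 + h^2 - 2)^2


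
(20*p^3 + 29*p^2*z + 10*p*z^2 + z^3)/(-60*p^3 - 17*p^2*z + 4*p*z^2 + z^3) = (4*p^2 + 5*p*z + z^2)/(-12*p^2 - p*z + z^2)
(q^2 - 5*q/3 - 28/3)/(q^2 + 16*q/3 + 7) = (q - 4)/(q + 3)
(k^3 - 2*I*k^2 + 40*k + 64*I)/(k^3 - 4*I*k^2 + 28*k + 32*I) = (k + 4*I)/(k + 2*I)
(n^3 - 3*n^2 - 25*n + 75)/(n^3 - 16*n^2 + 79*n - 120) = (n + 5)/(n - 8)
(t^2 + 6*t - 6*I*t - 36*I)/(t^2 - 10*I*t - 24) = (t + 6)/(t - 4*I)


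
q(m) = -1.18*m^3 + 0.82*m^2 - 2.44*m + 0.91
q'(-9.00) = -303.94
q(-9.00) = 949.51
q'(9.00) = -274.42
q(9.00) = -814.85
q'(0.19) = -2.26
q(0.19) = 0.47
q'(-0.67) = -5.13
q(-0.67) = 3.27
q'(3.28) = -35.15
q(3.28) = -39.91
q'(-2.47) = -28.09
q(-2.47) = 29.72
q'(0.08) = -2.33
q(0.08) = 0.72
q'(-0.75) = -5.66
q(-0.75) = 3.70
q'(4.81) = -76.45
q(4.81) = -123.17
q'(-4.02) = -66.24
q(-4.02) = 100.63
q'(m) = -3.54*m^2 + 1.64*m - 2.44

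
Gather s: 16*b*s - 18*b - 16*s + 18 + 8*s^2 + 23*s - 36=-18*b + 8*s^2 + s*(16*b + 7) - 18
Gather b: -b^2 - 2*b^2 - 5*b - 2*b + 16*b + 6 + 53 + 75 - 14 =-3*b^2 + 9*b + 120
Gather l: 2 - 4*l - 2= -4*l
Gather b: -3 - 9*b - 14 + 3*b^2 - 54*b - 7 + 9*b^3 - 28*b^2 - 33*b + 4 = 9*b^3 - 25*b^2 - 96*b - 20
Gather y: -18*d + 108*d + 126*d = 216*d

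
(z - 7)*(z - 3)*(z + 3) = z^3 - 7*z^2 - 9*z + 63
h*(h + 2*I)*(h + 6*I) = h^3 + 8*I*h^2 - 12*h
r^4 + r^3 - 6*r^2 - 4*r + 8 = (r - 2)*(r - 1)*(r + 2)^2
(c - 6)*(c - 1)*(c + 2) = c^3 - 5*c^2 - 8*c + 12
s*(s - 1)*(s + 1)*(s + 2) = s^4 + 2*s^3 - s^2 - 2*s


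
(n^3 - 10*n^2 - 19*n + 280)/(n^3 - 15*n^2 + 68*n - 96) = (n^2 - 2*n - 35)/(n^2 - 7*n + 12)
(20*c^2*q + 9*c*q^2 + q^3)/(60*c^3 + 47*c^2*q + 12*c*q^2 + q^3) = q/(3*c + q)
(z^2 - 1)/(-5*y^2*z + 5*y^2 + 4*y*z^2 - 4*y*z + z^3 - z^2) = (-z - 1)/(5*y^2 - 4*y*z - z^2)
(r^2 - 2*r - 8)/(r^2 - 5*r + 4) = (r + 2)/(r - 1)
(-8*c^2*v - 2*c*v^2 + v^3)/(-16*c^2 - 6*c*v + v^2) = v*(-4*c + v)/(-8*c + v)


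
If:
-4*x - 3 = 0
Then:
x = -3/4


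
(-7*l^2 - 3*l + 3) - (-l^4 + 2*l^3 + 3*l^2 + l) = l^4 - 2*l^3 - 10*l^2 - 4*l + 3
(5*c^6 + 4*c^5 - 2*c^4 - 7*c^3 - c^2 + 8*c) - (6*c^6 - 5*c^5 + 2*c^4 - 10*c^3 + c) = -c^6 + 9*c^5 - 4*c^4 + 3*c^3 - c^2 + 7*c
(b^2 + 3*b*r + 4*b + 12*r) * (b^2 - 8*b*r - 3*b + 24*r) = b^4 - 5*b^3*r + b^3 - 24*b^2*r^2 - 5*b^2*r - 12*b^2 - 24*b*r^2 + 60*b*r + 288*r^2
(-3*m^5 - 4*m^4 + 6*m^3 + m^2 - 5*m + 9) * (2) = -6*m^5 - 8*m^4 + 12*m^3 + 2*m^2 - 10*m + 18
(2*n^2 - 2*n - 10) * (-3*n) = -6*n^3 + 6*n^2 + 30*n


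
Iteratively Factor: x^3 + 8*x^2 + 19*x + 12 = (x + 4)*(x^2 + 4*x + 3) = (x + 3)*(x + 4)*(x + 1)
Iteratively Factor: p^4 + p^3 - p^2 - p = (p)*(p^3 + p^2 - p - 1) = p*(p - 1)*(p^2 + 2*p + 1) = p*(p - 1)*(p + 1)*(p + 1)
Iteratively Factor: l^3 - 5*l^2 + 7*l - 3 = (l - 1)*(l^2 - 4*l + 3) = (l - 3)*(l - 1)*(l - 1)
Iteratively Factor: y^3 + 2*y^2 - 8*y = (y + 4)*(y^2 - 2*y) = (y - 2)*(y + 4)*(y)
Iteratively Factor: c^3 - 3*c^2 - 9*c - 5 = (c + 1)*(c^2 - 4*c - 5) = (c + 1)^2*(c - 5)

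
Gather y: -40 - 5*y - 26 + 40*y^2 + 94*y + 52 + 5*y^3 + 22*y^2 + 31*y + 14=5*y^3 + 62*y^2 + 120*y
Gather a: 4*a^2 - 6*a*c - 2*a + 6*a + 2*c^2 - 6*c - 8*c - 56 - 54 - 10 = 4*a^2 + a*(4 - 6*c) + 2*c^2 - 14*c - 120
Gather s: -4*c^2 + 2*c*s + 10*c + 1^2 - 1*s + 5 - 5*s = -4*c^2 + 10*c + s*(2*c - 6) + 6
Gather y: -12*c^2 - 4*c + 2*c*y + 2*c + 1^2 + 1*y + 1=-12*c^2 - 2*c + y*(2*c + 1) + 2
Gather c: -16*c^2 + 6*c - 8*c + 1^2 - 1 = -16*c^2 - 2*c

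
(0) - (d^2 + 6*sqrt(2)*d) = -d^2 - 6*sqrt(2)*d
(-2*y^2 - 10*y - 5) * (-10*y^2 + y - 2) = 20*y^4 + 98*y^3 + 44*y^2 + 15*y + 10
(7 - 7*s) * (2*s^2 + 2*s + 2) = 14 - 14*s^3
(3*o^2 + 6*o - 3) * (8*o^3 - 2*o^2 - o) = 24*o^5 + 42*o^4 - 39*o^3 + 3*o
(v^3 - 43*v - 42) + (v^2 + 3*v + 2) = v^3 + v^2 - 40*v - 40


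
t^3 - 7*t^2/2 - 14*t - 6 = (t - 6)*(t + 1/2)*(t + 2)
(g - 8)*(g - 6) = g^2 - 14*g + 48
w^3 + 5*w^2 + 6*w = w*(w + 2)*(w + 3)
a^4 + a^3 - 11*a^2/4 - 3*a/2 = a*(a - 3/2)*(a + 1/2)*(a + 2)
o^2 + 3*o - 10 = (o - 2)*(o + 5)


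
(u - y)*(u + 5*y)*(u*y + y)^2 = u^4*y^2 + 4*u^3*y^3 + 2*u^3*y^2 - 5*u^2*y^4 + 8*u^2*y^3 + u^2*y^2 - 10*u*y^4 + 4*u*y^3 - 5*y^4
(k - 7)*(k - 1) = k^2 - 8*k + 7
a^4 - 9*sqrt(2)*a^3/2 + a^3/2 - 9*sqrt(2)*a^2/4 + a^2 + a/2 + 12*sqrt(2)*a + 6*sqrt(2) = (a + 1/2)*(a - 4*sqrt(2))*(a - 3*sqrt(2)/2)*(a + sqrt(2))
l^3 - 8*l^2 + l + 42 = (l - 7)*(l - 3)*(l + 2)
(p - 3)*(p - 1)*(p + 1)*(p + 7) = p^4 + 4*p^3 - 22*p^2 - 4*p + 21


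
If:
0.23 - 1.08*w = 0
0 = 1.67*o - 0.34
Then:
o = 0.20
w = 0.21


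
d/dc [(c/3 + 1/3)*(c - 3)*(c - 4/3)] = c^2 - 20*c/9 - 1/9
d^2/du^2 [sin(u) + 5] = -sin(u)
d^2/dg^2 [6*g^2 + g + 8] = 12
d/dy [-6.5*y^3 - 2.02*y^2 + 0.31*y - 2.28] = -19.5*y^2 - 4.04*y + 0.31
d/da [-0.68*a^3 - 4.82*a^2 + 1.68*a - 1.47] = -2.04*a^2 - 9.64*a + 1.68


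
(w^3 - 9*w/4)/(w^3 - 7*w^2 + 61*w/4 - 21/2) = w*(2*w + 3)/(2*w^2 - 11*w + 14)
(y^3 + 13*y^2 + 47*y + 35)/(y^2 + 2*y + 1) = (y^2 + 12*y + 35)/(y + 1)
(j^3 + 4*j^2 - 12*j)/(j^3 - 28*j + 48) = j/(j - 4)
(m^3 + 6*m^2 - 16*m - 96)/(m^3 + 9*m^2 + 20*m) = (m^2 + 2*m - 24)/(m*(m + 5))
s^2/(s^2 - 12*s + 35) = s^2/(s^2 - 12*s + 35)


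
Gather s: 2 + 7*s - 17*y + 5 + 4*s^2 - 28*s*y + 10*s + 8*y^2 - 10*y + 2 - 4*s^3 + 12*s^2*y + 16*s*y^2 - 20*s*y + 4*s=-4*s^3 + s^2*(12*y + 4) + s*(16*y^2 - 48*y + 21) + 8*y^2 - 27*y + 9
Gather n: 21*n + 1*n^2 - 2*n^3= -2*n^3 + n^2 + 21*n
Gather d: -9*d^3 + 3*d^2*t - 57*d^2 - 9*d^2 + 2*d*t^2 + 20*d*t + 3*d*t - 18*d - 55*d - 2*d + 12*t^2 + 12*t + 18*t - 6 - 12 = -9*d^3 + d^2*(3*t - 66) + d*(2*t^2 + 23*t - 75) + 12*t^2 + 30*t - 18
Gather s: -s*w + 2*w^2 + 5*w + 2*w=-s*w + 2*w^2 + 7*w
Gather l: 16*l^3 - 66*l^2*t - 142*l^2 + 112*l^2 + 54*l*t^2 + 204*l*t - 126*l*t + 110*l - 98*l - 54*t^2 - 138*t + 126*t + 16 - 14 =16*l^3 + l^2*(-66*t - 30) + l*(54*t^2 + 78*t + 12) - 54*t^2 - 12*t + 2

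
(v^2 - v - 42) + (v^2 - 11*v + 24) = 2*v^2 - 12*v - 18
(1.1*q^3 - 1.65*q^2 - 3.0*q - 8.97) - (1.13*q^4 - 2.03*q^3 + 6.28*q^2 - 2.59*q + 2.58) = -1.13*q^4 + 3.13*q^3 - 7.93*q^2 - 0.41*q - 11.55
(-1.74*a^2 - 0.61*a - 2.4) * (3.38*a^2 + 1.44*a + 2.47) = -5.8812*a^4 - 4.5674*a^3 - 13.2882*a^2 - 4.9627*a - 5.928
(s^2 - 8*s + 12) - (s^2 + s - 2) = 14 - 9*s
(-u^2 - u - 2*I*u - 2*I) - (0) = -u^2 - u - 2*I*u - 2*I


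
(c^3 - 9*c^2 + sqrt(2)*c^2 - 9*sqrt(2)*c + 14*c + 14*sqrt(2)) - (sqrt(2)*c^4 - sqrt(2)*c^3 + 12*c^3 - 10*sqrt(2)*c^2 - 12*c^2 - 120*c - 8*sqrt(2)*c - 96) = -sqrt(2)*c^4 - 11*c^3 + sqrt(2)*c^3 + 3*c^2 + 11*sqrt(2)*c^2 - sqrt(2)*c + 134*c + 14*sqrt(2) + 96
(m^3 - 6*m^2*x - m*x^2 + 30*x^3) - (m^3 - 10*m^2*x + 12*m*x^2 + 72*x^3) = 4*m^2*x - 13*m*x^2 - 42*x^3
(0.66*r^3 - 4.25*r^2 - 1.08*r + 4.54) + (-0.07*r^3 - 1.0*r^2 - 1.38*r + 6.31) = 0.59*r^3 - 5.25*r^2 - 2.46*r + 10.85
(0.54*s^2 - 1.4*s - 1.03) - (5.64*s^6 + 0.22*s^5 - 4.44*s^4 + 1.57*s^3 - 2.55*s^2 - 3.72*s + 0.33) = -5.64*s^6 - 0.22*s^5 + 4.44*s^4 - 1.57*s^3 + 3.09*s^2 + 2.32*s - 1.36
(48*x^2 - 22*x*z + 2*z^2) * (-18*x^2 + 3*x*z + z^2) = -864*x^4 + 540*x^3*z - 54*x^2*z^2 - 16*x*z^3 + 2*z^4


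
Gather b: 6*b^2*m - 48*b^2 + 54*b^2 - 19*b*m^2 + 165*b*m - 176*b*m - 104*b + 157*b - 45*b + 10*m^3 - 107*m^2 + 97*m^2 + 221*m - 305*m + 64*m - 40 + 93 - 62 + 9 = b^2*(6*m + 6) + b*(-19*m^2 - 11*m + 8) + 10*m^3 - 10*m^2 - 20*m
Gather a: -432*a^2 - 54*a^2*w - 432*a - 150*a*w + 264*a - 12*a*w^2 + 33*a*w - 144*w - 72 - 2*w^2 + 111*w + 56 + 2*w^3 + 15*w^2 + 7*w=a^2*(-54*w - 432) + a*(-12*w^2 - 117*w - 168) + 2*w^3 + 13*w^2 - 26*w - 16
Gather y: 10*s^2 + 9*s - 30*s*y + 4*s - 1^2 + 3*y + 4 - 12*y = 10*s^2 + 13*s + y*(-30*s - 9) + 3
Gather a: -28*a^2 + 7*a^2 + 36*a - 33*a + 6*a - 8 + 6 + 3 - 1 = -21*a^2 + 9*a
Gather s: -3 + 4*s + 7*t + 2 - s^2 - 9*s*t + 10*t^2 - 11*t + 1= -s^2 + s*(4 - 9*t) + 10*t^2 - 4*t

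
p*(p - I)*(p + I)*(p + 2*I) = p^4 + 2*I*p^3 + p^2 + 2*I*p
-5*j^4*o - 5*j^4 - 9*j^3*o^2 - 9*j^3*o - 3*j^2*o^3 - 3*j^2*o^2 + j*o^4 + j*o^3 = (-5*j + o)*(j + o)^2*(j*o + j)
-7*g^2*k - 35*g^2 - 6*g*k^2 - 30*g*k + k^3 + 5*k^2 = (-7*g + k)*(g + k)*(k + 5)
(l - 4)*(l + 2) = l^2 - 2*l - 8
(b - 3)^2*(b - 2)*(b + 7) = b^4 - b^3 - 35*b^2 + 129*b - 126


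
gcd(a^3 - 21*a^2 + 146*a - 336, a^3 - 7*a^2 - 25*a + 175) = a - 7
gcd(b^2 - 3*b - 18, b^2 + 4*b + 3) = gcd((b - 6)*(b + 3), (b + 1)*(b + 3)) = b + 3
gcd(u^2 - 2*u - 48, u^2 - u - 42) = u + 6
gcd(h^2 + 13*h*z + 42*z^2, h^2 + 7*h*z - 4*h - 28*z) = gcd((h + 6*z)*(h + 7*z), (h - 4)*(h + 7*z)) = h + 7*z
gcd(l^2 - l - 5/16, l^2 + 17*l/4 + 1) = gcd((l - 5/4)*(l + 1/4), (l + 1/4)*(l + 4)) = l + 1/4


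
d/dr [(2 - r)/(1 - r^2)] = (r^2 - 2*r*(r - 2) - 1)/(r^2 - 1)^2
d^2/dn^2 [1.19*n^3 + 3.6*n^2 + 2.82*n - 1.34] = 7.14*n + 7.2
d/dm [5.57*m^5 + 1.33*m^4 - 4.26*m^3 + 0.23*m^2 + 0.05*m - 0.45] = 27.85*m^4 + 5.32*m^3 - 12.78*m^2 + 0.46*m + 0.05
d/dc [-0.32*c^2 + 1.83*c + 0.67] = 1.83 - 0.64*c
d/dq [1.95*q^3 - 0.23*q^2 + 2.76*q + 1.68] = 5.85*q^2 - 0.46*q + 2.76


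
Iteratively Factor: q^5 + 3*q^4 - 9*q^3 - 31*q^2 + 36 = (q - 3)*(q^4 + 6*q^3 + 9*q^2 - 4*q - 12) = (q - 3)*(q + 2)*(q^3 + 4*q^2 + q - 6) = (q - 3)*(q - 1)*(q + 2)*(q^2 + 5*q + 6) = (q - 3)*(q - 1)*(q + 2)^2*(q + 3)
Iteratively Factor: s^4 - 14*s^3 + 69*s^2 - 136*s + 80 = (s - 4)*(s^3 - 10*s^2 + 29*s - 20) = (s - 5)*(s - 4)*(s^2 - 5*s + 4) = (s - 5)*(s - 4)^2*(s - 1)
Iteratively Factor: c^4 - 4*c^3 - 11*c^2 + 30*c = (c - 5)*(c^3 + c^2 - 6*c) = (c - 5)*(c - 2)*(c^2 + 3*c) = c*(c - 5)*(c - 2)*(c + 3)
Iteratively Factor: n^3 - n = (n + 1)*(n^2 - n) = n*(n + 1)*(n - 1)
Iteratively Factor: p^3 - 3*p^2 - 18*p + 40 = (p - 5)*(p^2 + 2*p - 8) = (p - 5)*(p - 2)*(p + 4)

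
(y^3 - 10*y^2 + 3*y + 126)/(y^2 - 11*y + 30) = (y^2 - 4*y - 21)/(y - 5)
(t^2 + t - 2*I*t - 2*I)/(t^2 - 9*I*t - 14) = (t + 1)/(t - 7*I)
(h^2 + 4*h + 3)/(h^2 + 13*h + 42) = (h^2 + 4*h + 3)/(h^2 + 13*h + 42)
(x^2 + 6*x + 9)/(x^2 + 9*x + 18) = (x + 3)/(x + 6)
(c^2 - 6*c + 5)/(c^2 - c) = (c - 5)/c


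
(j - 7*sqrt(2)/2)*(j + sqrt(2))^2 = j^3 - 3*sqrt(2)*j^2/2 - 12*j - 7*sqrt(2)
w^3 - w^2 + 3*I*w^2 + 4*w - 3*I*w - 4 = (w - 1)*(w - I)*(w + 4*I)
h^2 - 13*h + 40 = (h - 8)*(h - 5)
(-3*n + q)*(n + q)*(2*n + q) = -6*n^3 - 7*n^2*q + q^3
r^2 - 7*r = r*(r - 7)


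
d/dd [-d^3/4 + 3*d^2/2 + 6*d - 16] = -3*d^2/4 + 3*d + 6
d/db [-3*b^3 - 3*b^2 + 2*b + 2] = -9*b^2 - 6*b + 2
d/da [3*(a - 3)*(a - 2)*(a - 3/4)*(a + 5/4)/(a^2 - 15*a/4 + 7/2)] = 3*(128*a^3 - 496*a^2 + 560*a + 93)/(4*(16*a^2 - 56*a + 49))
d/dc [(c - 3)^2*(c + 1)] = (c - 3)*(3*c - 1)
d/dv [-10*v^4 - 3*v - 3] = -40*v^3 - 3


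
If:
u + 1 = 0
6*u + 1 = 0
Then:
No Solution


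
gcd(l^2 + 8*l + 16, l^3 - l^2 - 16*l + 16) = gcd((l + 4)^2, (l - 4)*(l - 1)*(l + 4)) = l + 4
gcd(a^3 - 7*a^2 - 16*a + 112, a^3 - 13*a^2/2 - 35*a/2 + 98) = a^2 - 3*a - 28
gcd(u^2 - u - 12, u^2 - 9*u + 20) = u - 4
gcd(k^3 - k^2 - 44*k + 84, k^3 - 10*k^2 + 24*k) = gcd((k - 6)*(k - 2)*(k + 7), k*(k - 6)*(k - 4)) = k - 6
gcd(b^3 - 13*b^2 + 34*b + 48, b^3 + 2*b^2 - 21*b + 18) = 1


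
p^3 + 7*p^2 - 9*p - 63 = (p - 3)*(p + 3)*(p + 7)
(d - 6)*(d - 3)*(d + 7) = d^3 - 2*d^2 - 45*d + 126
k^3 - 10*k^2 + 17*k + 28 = (k - 7)*(k - 4)*(k + 1)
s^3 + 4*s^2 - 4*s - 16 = (s - 2)*(s + 2)*(s + 4)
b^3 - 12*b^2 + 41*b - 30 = (b - 6)*(b - 5)*(b - 1)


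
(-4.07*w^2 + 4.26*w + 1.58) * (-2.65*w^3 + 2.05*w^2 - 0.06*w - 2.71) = 10.7855*w^5 - 19.6325*w^4 + 4.7902*w^3 + 14.0131*w^2 - 11.6394*w - 4.2818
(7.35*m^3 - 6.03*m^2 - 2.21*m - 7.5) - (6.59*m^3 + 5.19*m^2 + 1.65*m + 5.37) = 0.76*m^3 - 11.22*m^2 - 3.86*m - 12.87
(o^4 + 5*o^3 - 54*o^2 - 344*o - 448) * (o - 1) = o^5 + 4*o^4 - 59*o^3 - 290*o^2 - 104*o + 448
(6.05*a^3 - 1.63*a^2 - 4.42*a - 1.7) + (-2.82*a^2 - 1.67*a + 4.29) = 6.05*a^3 - 4.45*a^2 - 6.09*a + 2.59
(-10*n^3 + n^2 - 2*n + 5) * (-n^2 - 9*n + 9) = 10*n^5 + 89*n^4 - 97*n^3 + 22*n^2 - 63*n + 45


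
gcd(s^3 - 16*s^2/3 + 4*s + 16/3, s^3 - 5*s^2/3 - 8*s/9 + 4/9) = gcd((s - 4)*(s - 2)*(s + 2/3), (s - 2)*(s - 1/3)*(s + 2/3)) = s^2 - 4*s/3 - 4/3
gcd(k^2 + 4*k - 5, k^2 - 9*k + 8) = k - 1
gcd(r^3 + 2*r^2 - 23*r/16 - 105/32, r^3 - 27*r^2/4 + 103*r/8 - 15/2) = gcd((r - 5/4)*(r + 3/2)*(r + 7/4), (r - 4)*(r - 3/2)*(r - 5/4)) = r - 5/4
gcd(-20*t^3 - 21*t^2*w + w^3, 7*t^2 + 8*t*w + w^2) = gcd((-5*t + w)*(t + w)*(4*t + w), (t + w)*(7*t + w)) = t + w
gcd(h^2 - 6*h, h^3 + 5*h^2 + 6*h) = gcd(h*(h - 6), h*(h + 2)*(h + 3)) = h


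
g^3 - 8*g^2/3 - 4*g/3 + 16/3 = (g - 2)^2*(g + 4/3)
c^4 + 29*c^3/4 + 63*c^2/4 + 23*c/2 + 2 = (c + 1/4)*(c + 1)*(c + 2)*(c + 4)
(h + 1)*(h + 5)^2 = h^3 + 11*h^2 + 35*h + 25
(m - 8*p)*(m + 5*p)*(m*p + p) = m^3*p - 3*m^2*p^2 + m^2*p - 40*m*p^3 - 3*m*p^2 - 40*p^3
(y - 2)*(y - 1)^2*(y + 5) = y^4 + y^3 - 15*y^2 + 23*y - 10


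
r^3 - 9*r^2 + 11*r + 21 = (r - 7)*(r - 3)*(r + 1)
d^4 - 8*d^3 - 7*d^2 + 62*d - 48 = (d - 8)*(d - 2)*(d - 1)*(d + 3)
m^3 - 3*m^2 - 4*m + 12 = (m - 3)*(m - 2)*(m + 2)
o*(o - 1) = o^2 - o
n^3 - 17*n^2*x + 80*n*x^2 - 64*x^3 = (n - 8*x)^2*(n - x)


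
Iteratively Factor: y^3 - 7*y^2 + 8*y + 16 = (y - 4)*(y^2 - 3*y - 4) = (y - 4)^2*(y + 1)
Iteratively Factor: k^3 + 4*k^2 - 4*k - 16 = (k + 2)*(k^2 + 2*k - 8) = (k - 2)*(k + 2)*(k + 4)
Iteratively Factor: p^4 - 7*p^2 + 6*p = (p - 2)*(p^3 + 2*p^2 - 3*p) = p*(p - 2)*(p^2 + 2*p - 3) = p*(p - 2)*(p - 1)*(p + 3)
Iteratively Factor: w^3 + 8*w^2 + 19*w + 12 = (w + 1)*(w^2 + 7*w + 12) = (w + 1)*(w + 4)*(w + 3)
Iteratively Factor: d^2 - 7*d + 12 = (d - 3)*(d - 4)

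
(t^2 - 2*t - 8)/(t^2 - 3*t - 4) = (t + 2)/(t + 1)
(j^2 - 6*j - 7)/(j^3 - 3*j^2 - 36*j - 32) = (j - 7)/(j^2 - 4*j - 32)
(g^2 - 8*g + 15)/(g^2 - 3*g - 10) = (g - 3)/(g + 2)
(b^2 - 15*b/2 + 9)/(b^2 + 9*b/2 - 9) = (b - 6)/(b + 6)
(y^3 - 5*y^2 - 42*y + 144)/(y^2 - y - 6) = (y^2 - 2*y - 48)/(y + 2)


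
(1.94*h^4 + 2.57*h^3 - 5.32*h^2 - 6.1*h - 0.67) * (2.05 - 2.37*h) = -4.5978*h^5 - 2.1139*h^4 + 17.8769*h^3 + 3.551*h^2 - 10.9171*h - 1.3735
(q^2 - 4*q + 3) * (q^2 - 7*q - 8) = q^4 - 11*q^3 + 23*q^2 + 11*q - 24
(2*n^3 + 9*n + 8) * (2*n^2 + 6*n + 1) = 4*n^5 + 12*n^4 + 20*n^3 + 70*n^2 + 57*n + 8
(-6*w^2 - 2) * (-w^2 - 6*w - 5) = 6*w^4 + 36*w^3 + 32*w^2 + 12*w + 10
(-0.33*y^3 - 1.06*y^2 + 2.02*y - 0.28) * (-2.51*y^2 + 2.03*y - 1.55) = 0.8283*y^5 + 1.9907*y^4 - 6.7105*y^3 + 6.4464*y^2 - 3.6994*y + 0.434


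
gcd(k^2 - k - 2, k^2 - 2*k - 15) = 1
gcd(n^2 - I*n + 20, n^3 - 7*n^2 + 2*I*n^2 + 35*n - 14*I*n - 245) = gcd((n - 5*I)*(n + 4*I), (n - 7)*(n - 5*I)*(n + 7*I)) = n - 5*I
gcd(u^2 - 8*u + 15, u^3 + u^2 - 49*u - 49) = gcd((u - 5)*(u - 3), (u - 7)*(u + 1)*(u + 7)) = 1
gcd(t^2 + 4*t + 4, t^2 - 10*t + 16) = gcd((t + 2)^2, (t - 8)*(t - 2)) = 1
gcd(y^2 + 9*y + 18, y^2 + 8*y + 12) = y + 6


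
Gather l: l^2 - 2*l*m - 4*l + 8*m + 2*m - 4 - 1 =l^2 + l*(-2*m - 4) + 10*m - 5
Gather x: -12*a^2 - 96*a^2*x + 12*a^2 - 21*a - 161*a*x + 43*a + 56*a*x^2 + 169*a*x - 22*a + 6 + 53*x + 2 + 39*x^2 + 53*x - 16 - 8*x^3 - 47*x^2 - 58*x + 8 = -8*x^3 + x^2*(56*a - 8) + x*(-96*a^2 + 8*a + 48)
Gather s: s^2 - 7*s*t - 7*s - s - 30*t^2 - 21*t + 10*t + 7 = s^2 + s*(-7*t - 8) - 30*t^2 - 11*t + 7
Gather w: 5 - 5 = 0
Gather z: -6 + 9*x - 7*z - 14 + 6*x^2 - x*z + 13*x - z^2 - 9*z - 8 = 6*x^2 + 22*x - z^2 + z*(-x - 16) - 28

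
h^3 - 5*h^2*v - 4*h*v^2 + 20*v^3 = (h - 5*v)*(h - 2*v)*(h + 2*v)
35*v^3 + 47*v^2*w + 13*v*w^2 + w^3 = (v + w)*(5*v + w)*(7*v + w)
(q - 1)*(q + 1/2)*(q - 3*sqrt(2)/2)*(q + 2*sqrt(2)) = q^4 - q^3/2 + sqrt(2)*q^3/2 - 13*q^2/2 - sqrt(2)*q^2/4 - sqrt(2)*q/4 + 3*q + 3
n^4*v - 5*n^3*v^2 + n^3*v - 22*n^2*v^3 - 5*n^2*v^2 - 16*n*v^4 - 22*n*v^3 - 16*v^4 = (n - 8*v)*(n + v)*(n + 2*v)*(n*v + v)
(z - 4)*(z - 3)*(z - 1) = z^3 - 8*z^2 + 19*z - 12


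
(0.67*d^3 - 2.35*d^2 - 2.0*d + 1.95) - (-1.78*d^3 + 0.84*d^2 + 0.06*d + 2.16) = 2.45*d^3 - 3.19*d^2 - 2.06*d - 0.21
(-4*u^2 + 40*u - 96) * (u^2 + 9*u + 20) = -4*u^4 + 4*u^3 + 184*u^2 - 64*u - 1920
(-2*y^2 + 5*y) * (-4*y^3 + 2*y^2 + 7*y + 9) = 8*y^5 - 24*y^4 - 4*y^3 + 17*y^2 + 45*y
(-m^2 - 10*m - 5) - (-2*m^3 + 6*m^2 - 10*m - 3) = 2*m^3 - 7*m^2 - 2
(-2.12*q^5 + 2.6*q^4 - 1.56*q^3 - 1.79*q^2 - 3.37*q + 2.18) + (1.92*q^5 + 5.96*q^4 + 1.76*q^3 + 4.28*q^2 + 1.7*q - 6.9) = -0.2*q^5 + 8.56*q^4 + 0.2*q^3 + 2.49*q^2 - 1.67*q - 4.72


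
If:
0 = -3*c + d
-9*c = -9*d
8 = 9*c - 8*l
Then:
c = 0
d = 0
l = -1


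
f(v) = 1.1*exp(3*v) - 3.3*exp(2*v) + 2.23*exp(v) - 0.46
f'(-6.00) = 0.01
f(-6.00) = -0.45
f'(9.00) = 1755325856259.51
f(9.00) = 585036404833.24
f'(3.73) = 227556.95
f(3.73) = 74002.96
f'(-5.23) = 0.01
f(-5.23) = -0.45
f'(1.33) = 92.46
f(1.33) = 20.25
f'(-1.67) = 0.21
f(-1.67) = -0.15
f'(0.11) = -1.14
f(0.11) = -0.55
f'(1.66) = 309.24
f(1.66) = 80.01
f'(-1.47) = 0.20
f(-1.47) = -0.11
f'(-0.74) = -0.08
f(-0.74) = -0.03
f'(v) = 3.3*exp(3*v) - 6.6*exp(2*v) + 2.23*exp(v)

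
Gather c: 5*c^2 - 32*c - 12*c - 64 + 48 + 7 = 5*c^2 - 44*c - 9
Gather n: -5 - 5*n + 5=-5*n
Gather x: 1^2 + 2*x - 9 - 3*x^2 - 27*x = -3*x^2 - 25*x - 8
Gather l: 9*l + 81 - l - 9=8*l + 72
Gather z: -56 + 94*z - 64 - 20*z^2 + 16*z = -20*z^2 + 110*z - 120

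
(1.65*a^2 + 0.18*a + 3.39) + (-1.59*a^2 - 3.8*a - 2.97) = 0.0599999999999998*a^2 - 3.62*a + 0.42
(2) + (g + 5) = g + 7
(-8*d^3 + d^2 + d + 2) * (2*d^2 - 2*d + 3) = -16*d^5 + 18*d^4 - 24*d^3 + 5*d^2 - d + 6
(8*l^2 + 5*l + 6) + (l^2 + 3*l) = 9*l^2 + 8*l + 6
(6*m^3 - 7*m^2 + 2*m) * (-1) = -6*m^3 + 7*m^2 - 2*m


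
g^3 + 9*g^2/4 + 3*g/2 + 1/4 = (g + 1/4)*(g + 1)^2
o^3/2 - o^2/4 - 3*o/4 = o*(o/2 + 1/2)*(o - 3/2)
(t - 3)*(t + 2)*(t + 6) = t^3 + 5*t^2 - 12*t - 36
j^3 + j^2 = j^2*(j + 1)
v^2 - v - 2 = (v - 2)*(v + 1)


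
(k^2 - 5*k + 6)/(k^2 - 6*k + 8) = (k - 3)/(k - 4)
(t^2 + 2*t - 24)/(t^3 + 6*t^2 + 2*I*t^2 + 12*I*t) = (t - 4)/(t*(t + 2*I))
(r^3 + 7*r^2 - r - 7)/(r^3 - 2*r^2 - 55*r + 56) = (r + 1)/(r - 8)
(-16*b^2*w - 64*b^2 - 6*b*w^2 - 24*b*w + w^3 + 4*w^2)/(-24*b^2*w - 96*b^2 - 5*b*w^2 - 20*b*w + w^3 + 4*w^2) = (2*b + w)/(3*b + w)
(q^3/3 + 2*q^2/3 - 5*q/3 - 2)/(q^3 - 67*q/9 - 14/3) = 3*(-q^3 - 2*q^2 + 5*q + 6)/(-9*q^3 + 67*q + 42)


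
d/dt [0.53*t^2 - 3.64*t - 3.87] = 1.06*t - 3.64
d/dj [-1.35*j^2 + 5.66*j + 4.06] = 5.66 - 2.7*j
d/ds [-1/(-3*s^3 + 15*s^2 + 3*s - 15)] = (-3*s^2 + 10*s + 1)/(3*(s^3 - 5*s^2 - s + 5)^2)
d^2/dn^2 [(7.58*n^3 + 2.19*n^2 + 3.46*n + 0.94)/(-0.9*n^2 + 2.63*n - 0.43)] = (7.105427357601e-15*n^5 - 2.8421709430404e-14*n^4 - 114.965944*n^3 + 51.950112*n^2 + 12.974748*n - 20.911902)/(0.729*n^6 - 6.3909*n^5 + 19.72053*n^4 - 24.298307*n^3 + 9.422031*n^2 - 1.458861*n + 0.079507)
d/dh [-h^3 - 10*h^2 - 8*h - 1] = -3*h^2 - 20*h - 8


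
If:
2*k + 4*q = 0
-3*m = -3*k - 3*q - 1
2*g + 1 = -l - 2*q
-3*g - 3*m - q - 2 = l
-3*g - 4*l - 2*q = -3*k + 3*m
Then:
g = -18/23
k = -14/23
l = -1/23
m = 2/69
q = 7/23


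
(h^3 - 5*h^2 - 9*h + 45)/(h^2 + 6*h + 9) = (h^2 - 8*h + 15)/(h + 3)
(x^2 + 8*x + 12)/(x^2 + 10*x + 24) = (x + 2)/(x + 4)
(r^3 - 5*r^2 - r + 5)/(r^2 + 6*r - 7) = (r^2 - 4*r - 5)/(r + 7)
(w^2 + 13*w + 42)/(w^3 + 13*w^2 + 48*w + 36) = (w + 7)/(w^2 + 7*w + 6)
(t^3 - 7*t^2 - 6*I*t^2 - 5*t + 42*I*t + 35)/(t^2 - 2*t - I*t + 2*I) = (t^2 - t*(7 + 5*I) + 35*I)/(t - 2)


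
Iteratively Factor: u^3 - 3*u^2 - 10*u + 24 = (u - 4)*(u^2 + u - 6) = (u - 4)*(u + 3)*(u - 2)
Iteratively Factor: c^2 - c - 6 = (c + 2)*(c - 3)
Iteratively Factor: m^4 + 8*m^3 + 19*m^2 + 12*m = (m + 3)*(m^3 + 5*m^2 + 4*m) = (m + 1)*(m + 3)*(m^2 + 4*m) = (m + 1)*(m + 3)*(m + 4)*(m)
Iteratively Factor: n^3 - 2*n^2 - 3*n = (n + 1)*(n^2 - 3*n) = n*(n + 1)*(n - 3)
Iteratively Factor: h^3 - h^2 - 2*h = (h - 2)*(h^2 + h) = h*(h - 2)*(h + 1)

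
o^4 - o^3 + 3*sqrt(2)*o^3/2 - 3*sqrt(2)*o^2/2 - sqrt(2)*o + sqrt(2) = (o - 1)*(o - sqrt(2)/2)*(o + sqrt(2))^2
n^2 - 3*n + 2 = (n - 2)*(n - 1)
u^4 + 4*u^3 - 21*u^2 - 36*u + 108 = (u - 3)*(u - 2)*(u + 3)*(u + 6)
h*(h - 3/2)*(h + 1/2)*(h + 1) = h^4 - 7*h^2/4 - 3*h/4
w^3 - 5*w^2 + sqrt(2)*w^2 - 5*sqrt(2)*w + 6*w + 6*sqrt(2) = (w - 3)*(w - 2)*(w + sqrt(2))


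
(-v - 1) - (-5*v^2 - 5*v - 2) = 5*v^2 + 4*v + 1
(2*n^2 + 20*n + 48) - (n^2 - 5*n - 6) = n^2 + 25*n + 54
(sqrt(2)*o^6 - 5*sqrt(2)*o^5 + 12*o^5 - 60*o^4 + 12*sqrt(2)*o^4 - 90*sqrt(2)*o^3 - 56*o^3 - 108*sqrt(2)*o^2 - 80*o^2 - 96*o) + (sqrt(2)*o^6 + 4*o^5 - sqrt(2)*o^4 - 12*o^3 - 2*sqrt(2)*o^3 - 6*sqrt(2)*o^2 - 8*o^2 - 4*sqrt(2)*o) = 2*sqrt(2)*o^6 - 5*sqrt(2)*o^5 + 16*o^5 - 60*o^4 + 11*sqrt(2)*o^4 - 92*sqrt(2)*o^3 - 68*o^3 - 114*sqrt(2)*o^2 - 88*o^2 - 96*o - 4*sqrt(2)*o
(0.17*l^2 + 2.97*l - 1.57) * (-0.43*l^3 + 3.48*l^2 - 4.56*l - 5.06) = -0.0731*l^5 - 0.6855*l^4 + 10.2355*l^3 - 19.867*l^2 - 7.869*l + 7.9442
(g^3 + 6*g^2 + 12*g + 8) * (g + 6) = g^4 + 12*g^3 + 48*g^2 + 80*g + 48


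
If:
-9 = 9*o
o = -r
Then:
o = -1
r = 1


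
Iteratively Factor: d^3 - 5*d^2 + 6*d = (d - 3)*(d^2 - 2*d) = d*(d - 3)*(d - 2)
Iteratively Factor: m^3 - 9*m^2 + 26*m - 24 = (m - 2)*(m^2 - 7*m + 12) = (m - 3)*(m - 2)*(m - 4)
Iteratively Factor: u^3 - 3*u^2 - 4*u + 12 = (u - 2)*(u^2 - u - 6) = (u - 3)*(u - 2)*(u + 2)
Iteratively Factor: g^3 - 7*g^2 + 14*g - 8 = (g - 1)*(g^2 - 6*g + 8) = (g - 4)*(g - 1)*(g - 2)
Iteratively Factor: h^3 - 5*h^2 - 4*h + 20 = (h - 5)*(h^2 - 4) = (h - 5)*(h - 2)*(h + 2)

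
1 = 1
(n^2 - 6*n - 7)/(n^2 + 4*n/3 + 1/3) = 3*(n - 7)/(3*n + 1)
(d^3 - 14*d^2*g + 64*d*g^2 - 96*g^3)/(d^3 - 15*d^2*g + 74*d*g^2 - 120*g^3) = (d - 4*g)/(d - 5*g)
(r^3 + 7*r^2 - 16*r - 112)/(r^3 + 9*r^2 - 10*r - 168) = (r + 4)/(r + 6)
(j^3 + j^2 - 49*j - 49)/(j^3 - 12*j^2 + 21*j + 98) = (j^2 + 8*j + 7)/(j^2 - 5*j - 14)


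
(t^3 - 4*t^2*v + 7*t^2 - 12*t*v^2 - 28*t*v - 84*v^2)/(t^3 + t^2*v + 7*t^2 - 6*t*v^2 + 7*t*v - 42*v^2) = (t^2 - 4*t*v - 12*v^2)/(t^2 + t*v - 6*v^2)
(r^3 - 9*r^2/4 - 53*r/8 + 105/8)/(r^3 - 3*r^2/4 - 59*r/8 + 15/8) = (4*r - 7)/(4*r - 1)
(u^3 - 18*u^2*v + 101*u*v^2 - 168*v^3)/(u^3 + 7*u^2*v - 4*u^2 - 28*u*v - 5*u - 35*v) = (-u^3 + 18*u^2*v - 101*u*v^2 + 168*v^3)/(-u^3 - 7*u^2*v + 4*u^2 + 28*u*v + 5*u + 35*v)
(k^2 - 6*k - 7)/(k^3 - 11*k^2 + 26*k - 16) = (k^2 - 6*k - 7)/(k^3 - 11*k^2 + 26*k - 16)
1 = 1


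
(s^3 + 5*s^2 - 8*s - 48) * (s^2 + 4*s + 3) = s^5 + 9*s^4 + 15*s^3 - 65*s^2 - 216*s - 144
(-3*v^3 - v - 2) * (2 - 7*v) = 21*v^4 - 6*v^3 + 7*v^2 + 12*v - 4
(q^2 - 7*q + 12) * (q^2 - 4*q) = q^4 - 11*q^3 + 40*q^2 - 48*q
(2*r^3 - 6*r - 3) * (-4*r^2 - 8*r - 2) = -8*r^5 - 16*r^4 + 20*r^3 + 60*r^2 + 36*r + 6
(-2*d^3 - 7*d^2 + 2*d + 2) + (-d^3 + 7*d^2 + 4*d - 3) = -3*d^3 + 6*d - 1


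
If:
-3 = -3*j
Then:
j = 1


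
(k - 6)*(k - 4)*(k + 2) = k^3 - 8*k^2 + 4*k + 48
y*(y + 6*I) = y^2 + 6*I*y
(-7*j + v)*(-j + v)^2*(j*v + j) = -7*j^4*v - 7*j^4 + 15*j^3*v^2 + 15*j^3*v - 9*j^2*v^3 - 9*j^2*v^2 + j*v^4 + j*v^3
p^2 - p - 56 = (p - 8)*(p + 7)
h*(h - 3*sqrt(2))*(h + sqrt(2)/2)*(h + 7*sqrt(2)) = h^4 + 9*sqrt(2)*h^3/2 - 38*h^2 - 21*sqrt(2)*h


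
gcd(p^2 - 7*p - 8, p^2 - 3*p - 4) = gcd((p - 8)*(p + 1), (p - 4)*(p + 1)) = p + 1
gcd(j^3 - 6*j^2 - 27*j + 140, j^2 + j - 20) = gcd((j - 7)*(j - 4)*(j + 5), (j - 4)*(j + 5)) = j^2 + j - 20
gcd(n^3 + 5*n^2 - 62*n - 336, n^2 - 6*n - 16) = n - 8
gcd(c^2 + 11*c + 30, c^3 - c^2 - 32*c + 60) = c + 6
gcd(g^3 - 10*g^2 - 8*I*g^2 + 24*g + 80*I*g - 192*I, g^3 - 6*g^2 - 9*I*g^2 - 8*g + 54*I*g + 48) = g^2 + g*(-6 - 8*I) + 48*I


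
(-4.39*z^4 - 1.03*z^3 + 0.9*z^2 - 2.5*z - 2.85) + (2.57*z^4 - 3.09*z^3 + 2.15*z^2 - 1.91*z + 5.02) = -1.82*z^4 - 4.12*z^3 + 3.05*z^2 - 4.41*z + 2.17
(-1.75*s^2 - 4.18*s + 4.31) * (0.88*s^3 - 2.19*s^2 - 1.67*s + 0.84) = -1.54*s^5 + 0.1541*s^4 + 15.8695*s^3 - 3.9283*s^2 - 10.7089*s + 3.6204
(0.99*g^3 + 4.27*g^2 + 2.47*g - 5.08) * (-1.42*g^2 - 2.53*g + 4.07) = -1.4058*g^5 - 8.5681*g^4 - 10.2812*g^3 + 18.3434*g^2 + 22.9053*g - 20.6756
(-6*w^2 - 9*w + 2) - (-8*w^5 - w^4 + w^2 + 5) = 8*w^5 + w^4 - 7*w^2 - 9*w - 3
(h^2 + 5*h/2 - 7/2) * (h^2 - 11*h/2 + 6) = h^4 - 3*h^3 - 45*h^2/4 + 137*h/4 - 21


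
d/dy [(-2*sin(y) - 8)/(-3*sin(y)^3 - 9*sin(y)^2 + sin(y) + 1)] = 2*(-6*sin(y)^3 - 45*sin(y)^2 - 72*sin(y) + 3)*cos(y)/(3*sin(y)^3 + 9*sin(y)^2 - sin(y) - 1)^2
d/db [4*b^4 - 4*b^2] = 16*b^3 - 8*b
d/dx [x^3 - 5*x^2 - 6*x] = 3*x^2 - 10*x - 6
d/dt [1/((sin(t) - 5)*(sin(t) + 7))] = -2*(sin(t) + 1)*cos(t)/((sin(t) - 5)^2*(sin(t) + 7)^2)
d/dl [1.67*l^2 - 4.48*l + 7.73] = 3.34*l - 4.48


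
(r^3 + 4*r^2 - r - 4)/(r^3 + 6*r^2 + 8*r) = (r^2 - 1)/(r*(r + 2))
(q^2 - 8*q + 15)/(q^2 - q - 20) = (q - 3)/(q + 4)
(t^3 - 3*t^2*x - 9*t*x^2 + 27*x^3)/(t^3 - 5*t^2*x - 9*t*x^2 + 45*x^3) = (-t + 3*x)/(-t + 5*x)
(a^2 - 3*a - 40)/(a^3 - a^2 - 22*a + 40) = (a - 8)/(a^2 - 6*a + 8)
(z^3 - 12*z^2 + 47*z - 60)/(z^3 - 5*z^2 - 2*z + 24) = (z - 5)/(z + 2)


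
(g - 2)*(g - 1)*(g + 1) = g^3 - 2*g^2 - g + 2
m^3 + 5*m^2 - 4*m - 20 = (m - 2)*(m + 2)*(m + 5)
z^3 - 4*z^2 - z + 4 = (z - 4)*(z - 1)*(z + 1)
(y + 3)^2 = y^2 + 6*y + 9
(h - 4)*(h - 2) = h^2 - 6*h + 8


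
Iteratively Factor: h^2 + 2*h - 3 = (h + 3)*(h - 1)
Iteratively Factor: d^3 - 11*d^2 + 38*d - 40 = (d - 2)*(d^2 - 9*d + 20) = (d - 5)*(d - 2)*(d - 4)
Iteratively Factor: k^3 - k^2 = (k)*(k^2 - k) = k^2*(k - 1)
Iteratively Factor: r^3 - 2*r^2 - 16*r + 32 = (r + 4)*(r^2 - 6*r + 8) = (r - 4)*(r + 4)*(r - 2)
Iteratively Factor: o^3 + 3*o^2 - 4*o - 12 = (o - 2)*(o^2 + 5*o + 6) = (o - 2)*(o + 3)*(o + 2)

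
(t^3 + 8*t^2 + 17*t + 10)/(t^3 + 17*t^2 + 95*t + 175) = (t^2 + 3*t + 2)/(t^2 + 12*t + 35)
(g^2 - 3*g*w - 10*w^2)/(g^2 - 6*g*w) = (g^2 - 3*g*w - 10*w^2)/(g*(g - 6*w))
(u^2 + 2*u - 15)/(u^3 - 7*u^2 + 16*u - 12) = (u + 5)/(u^2 - 4*u + 4)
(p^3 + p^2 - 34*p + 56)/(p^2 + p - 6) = (p^2 + 3*p - 28)/(p + 3)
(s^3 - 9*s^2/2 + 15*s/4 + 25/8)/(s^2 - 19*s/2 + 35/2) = (s^2 - 2*s - 5/4)/(s - 7)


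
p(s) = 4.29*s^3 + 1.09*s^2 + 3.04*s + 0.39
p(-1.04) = -6.42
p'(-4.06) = 206.33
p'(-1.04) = 14.69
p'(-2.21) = 61.08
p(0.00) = 0.39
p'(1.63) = 40.79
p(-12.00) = -7292.25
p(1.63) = 26.82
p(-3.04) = -119.30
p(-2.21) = -47.31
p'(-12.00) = 1830.16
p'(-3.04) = 115.35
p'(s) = 12.87*s^2 + 2.18*s + 3.04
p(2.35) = 69.23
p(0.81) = 5.85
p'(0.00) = 3.04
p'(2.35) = 79.24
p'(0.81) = 13.25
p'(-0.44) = 4.57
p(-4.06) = -281.09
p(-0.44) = -1.10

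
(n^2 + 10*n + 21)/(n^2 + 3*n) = (n + 7)/n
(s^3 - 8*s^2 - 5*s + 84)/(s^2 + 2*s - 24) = (s^2 - 4*s - 21)/(s + 6)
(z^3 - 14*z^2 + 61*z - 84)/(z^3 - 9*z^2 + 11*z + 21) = (z - 4)/(z + 1)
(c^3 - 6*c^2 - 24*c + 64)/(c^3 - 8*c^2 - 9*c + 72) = (c^2 + 2*c - 8)/(c^2 - 9)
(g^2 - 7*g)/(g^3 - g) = (g - 7)/(g^2 - 1)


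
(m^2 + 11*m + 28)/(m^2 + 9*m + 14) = (m + 4)/(m + 2)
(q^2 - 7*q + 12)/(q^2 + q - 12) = (q - 4)/(q + 4)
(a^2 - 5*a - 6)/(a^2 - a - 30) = (a + 1)/(a + 5)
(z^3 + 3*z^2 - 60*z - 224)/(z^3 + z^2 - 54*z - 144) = (z^2 + 11*z + 28)/(z^2 + 9*z + 18)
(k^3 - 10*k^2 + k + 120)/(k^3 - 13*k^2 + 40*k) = (k + 3)/k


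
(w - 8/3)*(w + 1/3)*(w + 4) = w^3 + 5*w^2/3 - 92*w/9 - 32/9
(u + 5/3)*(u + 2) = u^2 + 11*u/3 + 10/3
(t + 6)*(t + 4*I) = t^2 + 6*t + 4*I*t + 24*I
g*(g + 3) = g^2 + 3*g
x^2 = x^2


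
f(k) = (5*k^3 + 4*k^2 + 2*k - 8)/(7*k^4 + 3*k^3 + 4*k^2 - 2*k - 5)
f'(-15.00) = 0.00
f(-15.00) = -0.05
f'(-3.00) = -0.07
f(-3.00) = -0.22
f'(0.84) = 21.21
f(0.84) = -0.38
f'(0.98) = 1.24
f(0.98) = 0.41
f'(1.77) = -0.17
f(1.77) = 0.40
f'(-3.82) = -0.04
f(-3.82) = -0.17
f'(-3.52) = -0.05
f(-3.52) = -0.18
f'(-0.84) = -122.50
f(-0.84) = -8.12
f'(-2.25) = -0.17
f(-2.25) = -0.30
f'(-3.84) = -0.04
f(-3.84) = -0.17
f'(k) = (15*k^2 + 8*k + 2)/(7*k^4 + 3*k^3 + 4*k^2 - 2*k - 5) + (-28*k^3 - 9*k^2 - 8*k + 2)*(5*k^3 + 4*k^2 + 2*k - 8)/(7*k^4 + 3*k^3 + 4*k^2 - 2*k - 5)^2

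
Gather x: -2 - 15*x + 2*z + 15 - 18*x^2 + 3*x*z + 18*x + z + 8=-18*x^2 + x*(3*z + 3) + 3*z + 21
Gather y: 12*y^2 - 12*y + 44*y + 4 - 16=12*y^2 + 32*y - 12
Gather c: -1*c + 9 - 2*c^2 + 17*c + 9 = -2*c^2 + 16*c + 18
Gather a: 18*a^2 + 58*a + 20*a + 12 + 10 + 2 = 18*a^2 + 78*a + 24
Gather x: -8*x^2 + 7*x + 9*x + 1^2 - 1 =-8*x^2 + 16*x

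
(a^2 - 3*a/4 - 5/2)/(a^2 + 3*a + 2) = (4*a^2 - 3*a - 10)/(4*(a^2 + 3*a + 2))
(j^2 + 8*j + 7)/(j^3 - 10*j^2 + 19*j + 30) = (j + 7)/(j^2 - 11*j + 30)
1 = 1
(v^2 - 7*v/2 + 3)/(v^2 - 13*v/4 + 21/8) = 4*(v - 2)/(4*v - 7)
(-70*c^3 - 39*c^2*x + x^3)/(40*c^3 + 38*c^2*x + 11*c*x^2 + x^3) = (-7*c + x)/(4*c + x)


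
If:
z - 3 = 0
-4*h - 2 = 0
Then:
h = -1/2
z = 3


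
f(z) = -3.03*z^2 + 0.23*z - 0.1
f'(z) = 0.23 - 6.06*z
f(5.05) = -76.21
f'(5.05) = -30.37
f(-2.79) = -24.33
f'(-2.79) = 17.14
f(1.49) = -6.48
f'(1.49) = -8.80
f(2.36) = -16.43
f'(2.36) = -14.07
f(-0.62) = -1.41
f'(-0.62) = 3.99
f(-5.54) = -94.37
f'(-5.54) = 33.80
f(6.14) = -112.92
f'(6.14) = -36.98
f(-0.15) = -0.20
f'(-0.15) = 1.14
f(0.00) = -0.10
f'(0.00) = 0.23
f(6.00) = -107.80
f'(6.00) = -36.13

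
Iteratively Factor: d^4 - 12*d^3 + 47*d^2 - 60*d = (d - 5)*(d^3 - 7*d^2 + 12*d) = (d - 5)*(d - 3)*(d^2 - 4*d) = d*(d - 5)*(d - 3)*(d - 4)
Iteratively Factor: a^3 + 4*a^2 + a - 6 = (a - 1)*(a^2 + 5*a + 6) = (a - 1)*(a + 3)*(a + 2)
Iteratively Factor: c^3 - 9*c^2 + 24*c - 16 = (c - 4)*(c^2 - 5*c + 4) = (c - 4)^2*(c - 1)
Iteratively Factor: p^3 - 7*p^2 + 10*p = (p)*(p^2 - 7*p + 10) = p*(p - 2)*(p - 5)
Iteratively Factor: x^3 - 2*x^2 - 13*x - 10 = (x + 1)*(x^2 - 3*x - 10) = (x - 5)*(x + 1)*(x + 2)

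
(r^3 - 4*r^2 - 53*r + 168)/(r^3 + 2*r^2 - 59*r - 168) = (r - 3)/(r + 3)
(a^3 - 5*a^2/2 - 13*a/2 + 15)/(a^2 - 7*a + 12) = (a^2 + a/2 - 5)/(a - 4)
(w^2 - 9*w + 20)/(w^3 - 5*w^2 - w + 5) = (w - 4)/(w^2 - 1)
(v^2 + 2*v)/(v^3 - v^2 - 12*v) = (v + 2)/(v^2 - v - 12)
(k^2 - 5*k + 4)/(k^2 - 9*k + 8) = (k - 4)/(k - 8)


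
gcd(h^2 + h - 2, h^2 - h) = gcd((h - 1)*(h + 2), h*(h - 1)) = h - 1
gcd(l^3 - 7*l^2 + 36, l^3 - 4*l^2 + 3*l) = l - 3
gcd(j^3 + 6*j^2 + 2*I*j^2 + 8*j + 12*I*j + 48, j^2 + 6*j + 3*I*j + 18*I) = j + 6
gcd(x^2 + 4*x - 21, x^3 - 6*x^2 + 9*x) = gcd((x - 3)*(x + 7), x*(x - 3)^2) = x - 3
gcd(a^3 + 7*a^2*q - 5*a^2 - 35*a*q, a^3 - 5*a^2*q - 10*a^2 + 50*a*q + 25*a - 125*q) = a - 5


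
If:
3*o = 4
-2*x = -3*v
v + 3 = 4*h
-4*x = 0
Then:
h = 3/4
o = 4/3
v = 0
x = 0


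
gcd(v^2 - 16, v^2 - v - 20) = v + 4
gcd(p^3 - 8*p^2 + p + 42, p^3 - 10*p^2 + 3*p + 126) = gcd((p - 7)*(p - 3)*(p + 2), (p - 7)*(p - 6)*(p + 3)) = p - 7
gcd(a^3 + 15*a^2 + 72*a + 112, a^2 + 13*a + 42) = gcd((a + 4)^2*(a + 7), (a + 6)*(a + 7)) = a + 7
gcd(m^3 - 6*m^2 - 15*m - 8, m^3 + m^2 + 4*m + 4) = m + 1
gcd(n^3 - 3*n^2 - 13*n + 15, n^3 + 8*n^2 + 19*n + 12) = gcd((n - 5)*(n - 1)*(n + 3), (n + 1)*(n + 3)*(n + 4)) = n + 3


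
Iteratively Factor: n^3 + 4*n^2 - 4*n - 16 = (n + 2)*(n^2 + 2*n - 8) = (n + 2)*(n + 4)*(n - 2)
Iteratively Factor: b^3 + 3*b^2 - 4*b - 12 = (b + 3)*(b^2 - 4) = (b - 2)*(b + 3)*(b + 2)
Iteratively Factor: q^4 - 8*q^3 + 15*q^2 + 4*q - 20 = (q - 2)*(q^3 - 6*q^2 + 3*q + 10) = (q - 5)*(q - 2)*(q^2 - q - 2) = (q - 5)*(q - 2)^2*(q + 1)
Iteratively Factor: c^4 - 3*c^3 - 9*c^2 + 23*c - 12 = (c - 4)*(c^3 + c^2 - 5*c + 3) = (c - 4)*(c + 3)*(c^2 - 2*c + 1) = (c - 4)*(c - 1)*(c + 3)*(c - 1)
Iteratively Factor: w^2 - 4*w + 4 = (w - 2)*(w - 2)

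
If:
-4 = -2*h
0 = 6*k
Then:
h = 2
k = 0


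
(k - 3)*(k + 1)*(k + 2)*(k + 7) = k^4 + 7*k^3 - 7*k^2 - 55*k - 42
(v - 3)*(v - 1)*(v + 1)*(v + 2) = v^4 - v^3 - 7*v^2 + v + 6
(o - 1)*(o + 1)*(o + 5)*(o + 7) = o^4 + 12*o^3 + 34*o^2 - 12*o - 35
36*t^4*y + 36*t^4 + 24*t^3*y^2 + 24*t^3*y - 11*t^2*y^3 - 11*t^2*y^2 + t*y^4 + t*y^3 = (-6*t + y)^2*(t + y)*(t*y + t)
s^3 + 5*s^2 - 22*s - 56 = (s - 4)*(s + 2)*(s + 7)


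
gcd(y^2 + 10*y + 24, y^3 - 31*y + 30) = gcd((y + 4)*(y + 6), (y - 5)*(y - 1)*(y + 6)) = y + 6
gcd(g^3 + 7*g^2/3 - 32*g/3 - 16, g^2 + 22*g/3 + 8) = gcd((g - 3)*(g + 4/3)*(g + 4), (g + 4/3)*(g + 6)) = g + 4/3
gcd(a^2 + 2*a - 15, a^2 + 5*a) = a + 5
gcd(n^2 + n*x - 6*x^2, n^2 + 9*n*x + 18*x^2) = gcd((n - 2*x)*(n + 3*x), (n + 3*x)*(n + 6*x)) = n + 3*x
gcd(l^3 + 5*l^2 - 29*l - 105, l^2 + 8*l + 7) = l + 7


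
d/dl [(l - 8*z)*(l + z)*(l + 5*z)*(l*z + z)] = z*(4*l^3 - 6*l^2*z + 3*l^2 - 86*l*z^2 - 4*l*z - 40*z^3 - 43*z^2)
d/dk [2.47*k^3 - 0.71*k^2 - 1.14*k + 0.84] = 7.41*k^2 - 1.42*k - 1.14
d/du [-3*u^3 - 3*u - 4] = -9*u^2 - 3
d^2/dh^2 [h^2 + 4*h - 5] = 2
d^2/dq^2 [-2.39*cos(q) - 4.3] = 2.39*cos(q)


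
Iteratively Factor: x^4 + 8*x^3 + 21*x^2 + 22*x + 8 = (x + 4)*(x^3 + 4*x^2 + 5*x + 2) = (x + 1)*(x + 4)*(x^2 + 3*x + 2) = (x + 1)^2*(x + 4)*(x + 2)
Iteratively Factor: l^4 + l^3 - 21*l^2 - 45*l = (l - 5)*(l^3 + 6*l^2 + 9*l) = l*(l - 5)*(l^2 + 6*l + 9) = l*(l - 5)*(l + 3)*(l + 3)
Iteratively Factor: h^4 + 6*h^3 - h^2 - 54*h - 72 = (h + 3)*(h^3 + 3*h^2 - 10*h - 24) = (h + 2)*(h + 3)*(h^2 + h - 12) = (h + 2)*(h + 3)*(h + 4)*(h - 3)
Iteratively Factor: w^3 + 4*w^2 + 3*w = (w)*(w^2 + 4*w + 3) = w*(w + 1)*(w + 3)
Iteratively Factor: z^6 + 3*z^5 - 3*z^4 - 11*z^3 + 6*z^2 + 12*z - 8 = (z + 2)*(z^5 + z^4 - 5*z^3 - z^2 + 8*z - 4) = (z - 1)*(z + 2)*(z^4 + 2*z^3 - 3*z^2 - 4*z + 4) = (z - 1)*(z + 2)^2*(z^3 - 3*z + 2) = (z - 1)^2*(z + 2)^2*(z^2 + z - 2) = (z - 1)^3*(z + 2)^2*(z + 2)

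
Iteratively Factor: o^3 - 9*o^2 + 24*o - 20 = (o - 2)*(o^2 - 7*o + 10) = (o - 2)^2*(o - 5)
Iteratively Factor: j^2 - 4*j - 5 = (j - 5)*(j + 1)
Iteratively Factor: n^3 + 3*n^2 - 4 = (n + 2)*(n^2 + n - 2) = (n - 1)*(n + 2)*(n + 2)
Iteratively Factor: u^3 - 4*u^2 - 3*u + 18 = (u - 3)*(u^2 - u - 6) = (u - 3)^2*(u + 2)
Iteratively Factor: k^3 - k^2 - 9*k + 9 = (k + 3)*(k^2 - 4*k + 3) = (k - 3)*(k + 3)*(k - 1)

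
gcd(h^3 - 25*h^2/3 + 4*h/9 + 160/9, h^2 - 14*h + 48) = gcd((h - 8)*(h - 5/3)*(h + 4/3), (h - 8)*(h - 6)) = h - 8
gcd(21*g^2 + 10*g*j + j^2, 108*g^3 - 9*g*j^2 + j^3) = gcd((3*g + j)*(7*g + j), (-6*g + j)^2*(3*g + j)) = 3*g + j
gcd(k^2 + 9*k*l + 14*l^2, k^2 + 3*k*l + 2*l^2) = k + 2*l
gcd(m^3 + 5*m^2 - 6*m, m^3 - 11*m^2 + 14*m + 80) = 1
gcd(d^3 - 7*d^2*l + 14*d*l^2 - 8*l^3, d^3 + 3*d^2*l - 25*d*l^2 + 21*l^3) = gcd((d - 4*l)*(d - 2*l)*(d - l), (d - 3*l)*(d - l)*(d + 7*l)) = d - l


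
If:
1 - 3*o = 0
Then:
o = 1/3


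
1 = 1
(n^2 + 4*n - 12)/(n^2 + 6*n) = (n - 2)/n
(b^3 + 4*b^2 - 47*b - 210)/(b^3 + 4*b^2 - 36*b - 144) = (b^2 - 2*b - 35)/(b^2 - 2*b - 24)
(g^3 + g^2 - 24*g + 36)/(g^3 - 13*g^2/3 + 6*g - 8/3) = 3*(g^2 + 3*g - 18)/(3*g^2 - 7*g + 4)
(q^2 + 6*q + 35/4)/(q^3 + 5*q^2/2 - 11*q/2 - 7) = (q + 5/2)/(q^2 - q - 2)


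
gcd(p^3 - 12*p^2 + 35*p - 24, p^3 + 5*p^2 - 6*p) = p - 1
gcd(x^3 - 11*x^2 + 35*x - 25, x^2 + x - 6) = 1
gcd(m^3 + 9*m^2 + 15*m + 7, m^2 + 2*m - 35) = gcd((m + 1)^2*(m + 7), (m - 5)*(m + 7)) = m + 7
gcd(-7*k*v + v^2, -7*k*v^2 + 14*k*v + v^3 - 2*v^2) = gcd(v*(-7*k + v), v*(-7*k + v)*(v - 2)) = -7*k*v + v^2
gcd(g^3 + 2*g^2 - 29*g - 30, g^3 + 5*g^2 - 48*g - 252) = g + 6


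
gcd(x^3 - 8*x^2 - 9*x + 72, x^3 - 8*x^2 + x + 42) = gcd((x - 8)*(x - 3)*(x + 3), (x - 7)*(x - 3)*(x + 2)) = x - 3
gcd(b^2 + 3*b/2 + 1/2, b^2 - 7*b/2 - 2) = b + 1/2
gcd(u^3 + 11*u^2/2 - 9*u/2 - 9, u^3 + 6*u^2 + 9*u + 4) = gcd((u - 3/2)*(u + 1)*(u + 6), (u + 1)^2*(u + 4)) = u + 1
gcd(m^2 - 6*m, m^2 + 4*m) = m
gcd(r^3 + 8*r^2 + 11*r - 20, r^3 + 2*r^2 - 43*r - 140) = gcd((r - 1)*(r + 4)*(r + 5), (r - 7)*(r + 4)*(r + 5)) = r^2 + 9*r + 20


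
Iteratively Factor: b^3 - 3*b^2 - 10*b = (b - 5)*(b^2 + 2*b) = (b - 5)*(b + 2)*(b)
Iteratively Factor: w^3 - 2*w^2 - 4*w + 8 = (w + 2)*(w^2 - 4*w + 4) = (w - 2)*(w + 2)*(w - 2)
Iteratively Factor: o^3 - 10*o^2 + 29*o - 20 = (o - 5)*(o^2 - 5*o + 4) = (o - 5)*(o - 4)*(o - 1)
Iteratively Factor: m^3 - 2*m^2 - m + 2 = (m - 1)*(m^2 - m - 2) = (m - 2)*(m - 1)*(m + 1)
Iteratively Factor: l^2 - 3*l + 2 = (l - 2)*(l - 1)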